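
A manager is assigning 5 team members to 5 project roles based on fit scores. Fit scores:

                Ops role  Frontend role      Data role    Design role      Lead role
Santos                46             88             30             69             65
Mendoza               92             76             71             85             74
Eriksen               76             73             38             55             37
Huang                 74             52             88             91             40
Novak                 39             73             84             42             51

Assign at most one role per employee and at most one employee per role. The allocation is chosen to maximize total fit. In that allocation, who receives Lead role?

Mendoza receives Lead role.

Optimal: Santos→Frontend role (88 pts), Mendoza→Lead role (74 pts), Eriksen→Ops role (76 pts), Huang→Design role (91 pts), Novak→Data role (84 pts) — total 88+74+76+91+84 = 413 pts.
Column-greedy (each role in turn goes to its best remaining employee) gives 374 pts, worse by 39.
No other one-to-one assignment exceeds 413 pts.
Mendoza's own top role is Ops role (92 pts), but forcing Mendoza→Ops role and reassigning the rest optimally gives only 405 pts — worse by 8.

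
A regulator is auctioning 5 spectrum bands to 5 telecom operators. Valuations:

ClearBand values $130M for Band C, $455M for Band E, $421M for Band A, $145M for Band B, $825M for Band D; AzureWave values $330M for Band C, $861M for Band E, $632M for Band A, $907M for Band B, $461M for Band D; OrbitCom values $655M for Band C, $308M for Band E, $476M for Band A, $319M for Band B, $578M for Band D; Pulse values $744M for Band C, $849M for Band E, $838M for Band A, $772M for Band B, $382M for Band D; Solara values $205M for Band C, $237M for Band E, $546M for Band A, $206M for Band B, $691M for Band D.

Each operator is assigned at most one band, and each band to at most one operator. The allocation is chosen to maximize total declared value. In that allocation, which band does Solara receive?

Optimal: ClearBand→Band D ($825M), AzureWave→Band B ($907M), OrbitCom→Band C ($655M), Pulse→Band E ($849M), Solara→Band A ($546M) — total 825+907+655+849+546 = $3782M.
Column-greedy (each band in turn goes to its best remaining operator) gives $3295M, worse by 487.
Solara's own top band is Band D ($691M), but forcing Solara→Band D and reassigning the rest optimally gives only $3546M — worse by 236.

Solara receives Band A.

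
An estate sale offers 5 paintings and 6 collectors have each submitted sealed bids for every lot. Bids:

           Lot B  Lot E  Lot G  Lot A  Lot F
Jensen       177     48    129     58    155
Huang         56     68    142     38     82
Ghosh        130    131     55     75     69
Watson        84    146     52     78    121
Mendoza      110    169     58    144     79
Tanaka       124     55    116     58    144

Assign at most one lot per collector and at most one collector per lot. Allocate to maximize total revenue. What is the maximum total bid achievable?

Optimal: Jensen→Lot B ($177), Watson→Lot E ($146), Huang→Lot G ($142), Mendoza→Lot A ($144), Tanaka→Lot F ($144) — total 177+146+142+144+144 = $753.
Row-greedy (each collector in turn takes its best remaining lot) gives $715, worse by 38.
No other one-to-one assignment exceeds $753.

Maximum total: $753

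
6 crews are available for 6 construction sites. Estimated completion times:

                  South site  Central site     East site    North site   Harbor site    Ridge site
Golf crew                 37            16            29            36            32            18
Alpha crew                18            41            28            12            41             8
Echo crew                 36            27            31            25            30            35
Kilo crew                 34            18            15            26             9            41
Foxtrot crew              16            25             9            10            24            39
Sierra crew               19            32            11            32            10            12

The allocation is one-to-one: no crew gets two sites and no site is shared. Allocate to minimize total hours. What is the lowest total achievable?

Minimum total: 85 hours

Treat this as an assignment problem: match each crew to one site.
Optimal: Golf crew→Central site (16 hours), Alpha crew→Ridge site (8 hours), Echo crew→North site (25 hours), Kilo crew→Harbor site (9 hours), Foxtrot crew→South site (16 hours), Sierra crew→East site (11 hours) — total 16+8+25+9+16+11 = 85 hours.
No other one-to-one assignment undercuts 85 hours.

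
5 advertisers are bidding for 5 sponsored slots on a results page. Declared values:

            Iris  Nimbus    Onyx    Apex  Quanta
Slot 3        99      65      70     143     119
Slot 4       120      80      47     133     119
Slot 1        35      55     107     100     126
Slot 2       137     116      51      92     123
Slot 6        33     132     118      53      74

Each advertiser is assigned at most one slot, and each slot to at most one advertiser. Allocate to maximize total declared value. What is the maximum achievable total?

Optimal: Iris→Slot 2 ($137), Nimbus→Slot 6 ($132), Onyx→Slot 1 ($107), Apex→Slot 3 ($143), Quanta→Slot 4 ($119) — total 137+132+107+143+119 = $638.
Column-greedy (each slot in turn goes to its best remaining advertiser) gives $623, worse by 15.
Next-best assignment: Iris→Slot 2, Nimbus→Slot 6, Onyx→Slot 1, Apex→Slot 4, Quanta→Slot 3 = $628.
Swapping Iris↔Quanta (Iris→Slot 4 $120, Quanta→Slot 2 $123) loses 13.

Max total: $638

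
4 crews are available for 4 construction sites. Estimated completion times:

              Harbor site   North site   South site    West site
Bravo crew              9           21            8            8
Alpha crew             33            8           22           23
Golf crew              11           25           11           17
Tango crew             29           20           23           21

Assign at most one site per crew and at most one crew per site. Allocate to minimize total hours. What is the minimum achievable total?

This is a one-to-one assignment (minimum-cost bipartite matching).
Optimal: Bravo crew→South site (8 hours), Alpha crew→North site (8 hours), Golf crew→Harbor site (11 hours), Tango crew→West site (21 hours) — total 8+8+11+21 = 48 hours.
Column-greedy (each site in turn goes to its cheapest remaining crew) gives 49 hours, worse by 1.
No other one-to-one assignment undercuts 48 hours.

Min total: 48 hours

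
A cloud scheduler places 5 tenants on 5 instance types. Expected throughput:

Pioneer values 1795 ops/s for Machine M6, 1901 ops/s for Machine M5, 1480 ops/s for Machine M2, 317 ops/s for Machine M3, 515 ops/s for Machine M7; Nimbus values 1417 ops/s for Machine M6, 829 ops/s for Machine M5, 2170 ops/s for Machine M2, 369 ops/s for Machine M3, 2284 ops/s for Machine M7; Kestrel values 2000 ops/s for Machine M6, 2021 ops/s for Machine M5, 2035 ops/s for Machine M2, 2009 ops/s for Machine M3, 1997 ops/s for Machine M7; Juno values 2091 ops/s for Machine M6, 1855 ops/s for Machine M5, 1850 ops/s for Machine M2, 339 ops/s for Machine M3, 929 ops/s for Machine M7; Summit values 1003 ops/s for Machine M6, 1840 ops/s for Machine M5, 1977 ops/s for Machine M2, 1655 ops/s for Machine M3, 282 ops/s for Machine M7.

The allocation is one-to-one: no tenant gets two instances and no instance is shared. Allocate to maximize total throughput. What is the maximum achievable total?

Optimal: Pioneer→Machine M5 (1901 ops/s), Nimbus→Machine M7 (2284 ops/s), Kestrel→Machine M3 (2009 ops/s), Juno→Machine M6 (2091 ops/s), Summit→Machine M2 (1977 ops/s) — total 1901+2284+2009+2091+1977 = 10262 ops/s.
Max-entry greedy (repeatedly take the single best remaining cell) gives 9966 ops/s, worse by 296.
Every other assignment is strictly worse.

Maximum total: 10262 ops/s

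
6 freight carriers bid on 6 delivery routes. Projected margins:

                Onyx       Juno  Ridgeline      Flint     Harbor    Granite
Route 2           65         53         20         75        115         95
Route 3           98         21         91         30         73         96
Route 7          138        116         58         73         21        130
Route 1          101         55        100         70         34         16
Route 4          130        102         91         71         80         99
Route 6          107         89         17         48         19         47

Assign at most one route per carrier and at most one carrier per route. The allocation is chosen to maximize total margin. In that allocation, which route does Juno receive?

Treat this as an assignment problem: match each carrier to one route.
Optimal: Onyx→Route 4 ($130k), Juno→Route 6 ($89k), Ridgeline→Route 3 ($91k), Flint→Route 1 ($70k), Harbor→Route 2 ($115k), Granite→Route 7 ($130k) — total 130+89+91+70+115+130 = $625k.
Row-greedy (each carrier in turn takes its best remaining route) gives $535k, worse by 90.
Next-best assignment: Onyx→Route 6, Juno→Route 4, Ridgeline→Route 3, Flint→Route 1, Harbor→Route 2, Granite→Route 7 = $615k.
Juno's own top route is Route 7 ($116k), but forcing Juno→Route 7 and reassigning the rest optimally gives only $605k — worse by 20.

Juno receives Route 6.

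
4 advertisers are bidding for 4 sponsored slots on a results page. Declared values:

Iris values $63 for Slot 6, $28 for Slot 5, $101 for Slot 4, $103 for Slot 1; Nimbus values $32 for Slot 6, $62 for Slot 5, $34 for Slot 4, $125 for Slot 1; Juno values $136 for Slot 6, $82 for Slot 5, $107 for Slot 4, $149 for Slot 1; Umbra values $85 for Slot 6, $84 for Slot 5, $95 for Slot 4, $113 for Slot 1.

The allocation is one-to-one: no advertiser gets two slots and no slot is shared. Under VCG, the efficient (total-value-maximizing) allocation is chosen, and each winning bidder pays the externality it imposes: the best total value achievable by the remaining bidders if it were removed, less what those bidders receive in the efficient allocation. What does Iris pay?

Iris pays $11.

Efficient allocation: Iris→Slot 4 ($101), Nimbus→Slot 1 ($125), Juno→Slot 6 ($136), Umbra→Slot 5 ($84); total welfare W = $446.
Iris receives Slot 4 at value $101, so the others get W − 101 = $345.
Without Iris: best allocation of the remaining 3 bidders over all 4 slots is Nimbus→Slot 1 ($125), Juno→Slot 6 ($136), Umbra→Slot 4 ($95), total $356.
VCG payment = (others' best without Iris) − (others' welfare with Iris) = 356 − 345 = $11.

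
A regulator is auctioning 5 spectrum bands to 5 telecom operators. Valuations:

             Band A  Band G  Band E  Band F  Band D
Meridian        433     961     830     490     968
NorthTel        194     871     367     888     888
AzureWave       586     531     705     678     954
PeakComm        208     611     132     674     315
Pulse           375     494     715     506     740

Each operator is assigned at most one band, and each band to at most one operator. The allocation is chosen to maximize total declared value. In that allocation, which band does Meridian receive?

Treat this as an assignment problem: match each operator to one band.
Optimal: Meridian→Band G ($961M), NorthTel→Band D ($888M), AzureWave→Band A ($586M), PeakComm→Band F ($674M), Pulse→Band E ($715M) — total 961+888+586+674+715 = $3824M.
Max-entry greedy (repeatedly take the single best remaining cell) gives $3768M, worse by 56.
Swapping Meridian↔AzureWave (Meridian→Band A $433M, AzureWave→Band G $531M) loses 583.
Checked against all permutations: $3824M is optimal.
Meridian's own top band is Band D ($968M), but forcing Meridian→Band D and reassigning the rest optimally gives only $3814M — worse by 10.

Meridian receives Band G.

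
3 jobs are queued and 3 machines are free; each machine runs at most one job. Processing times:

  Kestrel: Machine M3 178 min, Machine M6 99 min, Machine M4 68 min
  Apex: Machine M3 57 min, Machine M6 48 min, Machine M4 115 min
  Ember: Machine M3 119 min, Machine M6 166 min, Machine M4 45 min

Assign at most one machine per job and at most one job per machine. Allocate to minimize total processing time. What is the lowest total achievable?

Min total: 201 min

Optimal: Kestrel→Machine M6 (99 min), Apex→Machine M3 (57 min), Ember→Machine M4 (45 min) — total 99+57+45 = 201 min.
Row-greedy (each job in turn takes its cheapest remaining machine) gives 235 min, worse by 34.
Swapping Ember↔Apex (Ember→Machine M3 119 min, Apex→Machine M4 115 min) adds 132.
No other one-to-one assignment undercuts 201 min.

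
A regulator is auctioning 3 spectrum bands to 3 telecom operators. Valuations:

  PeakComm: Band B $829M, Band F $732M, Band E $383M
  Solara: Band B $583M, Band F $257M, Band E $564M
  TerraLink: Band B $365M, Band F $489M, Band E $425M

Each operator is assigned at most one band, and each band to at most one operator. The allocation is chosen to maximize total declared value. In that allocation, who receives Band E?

Solara receives Band E.

This is a one-to-one assignment (maximum-weight bipartite matching).
Optimal: PeakComm→Band B ($829M), Solara→Band E ($564M), TerraLink→Band F ($489M) — total 829+564+489 = $1882M.
Next-best assignment: PeakComm→Band F, Solara→Band B, TerraLink→Band E = $1740M.
Solara's own top band is Band B ($583M), but forcing Solara→Band B and reassigning the rest optimally gives only $1740M — worse by 142.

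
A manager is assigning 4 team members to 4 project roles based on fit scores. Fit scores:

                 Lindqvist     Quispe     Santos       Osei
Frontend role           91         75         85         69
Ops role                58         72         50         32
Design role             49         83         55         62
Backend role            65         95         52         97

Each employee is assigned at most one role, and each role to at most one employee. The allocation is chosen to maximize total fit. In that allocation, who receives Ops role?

Lindqvist receives Ops role.

Optimal: Lindqvist→Ops role (58 pts), Quispe→Design role (83 pts), Santos→Frontend role (85 pts), Osei→Backend role (97 pts) — total 58+83+85+97 = 323 pts.
Max-entry greedy (repeatedly take the single best remaining cell) gives 321 pts, worse by 2.
Next-best assignment: Lindqvist→Frontend role, Quispe→Design role, Santos→Ops role, Osei→Backend role = 321 pts.
Checked against all permutations: 323 pts is optimal.
Lindqvist's own top role is Frontend role (91 pts), but forcing Lindqvist→Frontend role and reassigning the rest optimally gives only 321 pts — worse by 2.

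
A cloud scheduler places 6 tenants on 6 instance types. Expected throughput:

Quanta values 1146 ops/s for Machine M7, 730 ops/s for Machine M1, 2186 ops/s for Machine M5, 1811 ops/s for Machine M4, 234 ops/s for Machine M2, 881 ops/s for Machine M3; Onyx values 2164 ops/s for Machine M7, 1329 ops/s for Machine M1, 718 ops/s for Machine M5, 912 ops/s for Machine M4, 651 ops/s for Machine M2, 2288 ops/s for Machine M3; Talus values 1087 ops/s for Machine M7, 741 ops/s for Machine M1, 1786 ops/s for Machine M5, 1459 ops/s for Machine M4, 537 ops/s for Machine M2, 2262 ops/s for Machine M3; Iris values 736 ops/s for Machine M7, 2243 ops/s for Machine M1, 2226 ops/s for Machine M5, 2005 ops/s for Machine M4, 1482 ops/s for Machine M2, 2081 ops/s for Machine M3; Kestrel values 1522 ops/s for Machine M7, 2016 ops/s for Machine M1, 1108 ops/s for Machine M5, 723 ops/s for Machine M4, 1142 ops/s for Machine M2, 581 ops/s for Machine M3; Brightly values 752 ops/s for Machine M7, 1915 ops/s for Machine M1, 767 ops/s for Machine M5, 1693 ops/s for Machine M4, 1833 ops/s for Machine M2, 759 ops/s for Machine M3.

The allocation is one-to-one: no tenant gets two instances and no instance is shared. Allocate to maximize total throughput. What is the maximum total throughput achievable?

Max total: 12466 ops/s

Optimal: Quanta→Machine M5 (2186 ops/s), Onyx→Machine M7 (2164 ops/s), Talus→Machine M3 (2262 ops/s), Iris→Machine M4 (2005 ops/s), Kestrel→Machine M1 (2016 ops/s), Brightly→Machine M2 (1833 ops/s) — total 2186+2164+2262+2005+2016+1833 = 12466 ops/s.
Max-entry greedy (repeatedly take the single best remaining cell) gives 11531 ops/s, worse by 935.
Every other assignment is strictly worse.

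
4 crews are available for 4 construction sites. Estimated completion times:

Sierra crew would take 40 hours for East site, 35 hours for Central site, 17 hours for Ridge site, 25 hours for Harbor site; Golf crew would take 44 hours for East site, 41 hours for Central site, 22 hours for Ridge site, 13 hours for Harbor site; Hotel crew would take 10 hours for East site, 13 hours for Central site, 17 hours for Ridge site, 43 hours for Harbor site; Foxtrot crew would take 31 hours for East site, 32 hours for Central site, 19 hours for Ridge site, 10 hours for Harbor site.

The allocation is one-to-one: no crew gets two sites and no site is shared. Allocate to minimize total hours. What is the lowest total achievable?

Minimum total: 72 hours

This is the linear assignment problem.
Optimal: Sierra crew→Ridge site (17 hours), Golf crew→Harbor site (13 hours), Hotel crew→East site (10 hours), Foxtrot crew→Central site (32 hours) — total 17+13+10+32 = 72 hours.
Min-entry greedy (repeatedly take the single cheapest remaining cell) gives 78 hours, worse by 6.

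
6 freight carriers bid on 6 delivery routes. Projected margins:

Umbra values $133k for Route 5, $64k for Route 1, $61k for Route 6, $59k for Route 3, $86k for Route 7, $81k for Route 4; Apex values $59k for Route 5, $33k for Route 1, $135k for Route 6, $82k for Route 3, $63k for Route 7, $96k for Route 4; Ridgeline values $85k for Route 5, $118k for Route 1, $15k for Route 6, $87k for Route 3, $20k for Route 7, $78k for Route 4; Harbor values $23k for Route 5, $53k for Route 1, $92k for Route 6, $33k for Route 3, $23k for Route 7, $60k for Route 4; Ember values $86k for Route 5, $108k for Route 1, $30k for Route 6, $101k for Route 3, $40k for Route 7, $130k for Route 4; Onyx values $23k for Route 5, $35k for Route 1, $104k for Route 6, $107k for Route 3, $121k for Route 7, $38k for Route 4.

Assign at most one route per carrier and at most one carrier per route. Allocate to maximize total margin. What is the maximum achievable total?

Optimal: Umbra→Route 5 ($133k), Apex→Route 3 ($82k), Ridgeline→Route 1 ($118k), Harbor→Route 6 ($92k), Ember→Route 4 ($130k), Onyx→Route 7 ($121k) — total 133+82+118+92+130+121 = $676k.
Column-greedy (each route in turn goes to its best remaining carrier) gives $593k, worse by 83.
Next-best assignment: Umbra→Route 5, Apex→Route 6, Ridgeline→Route 1, Harbor→Route 3, Ember→Route 4, Onyx→Route 7 = $670k.
Checked against all permutations: $676k is optimal.

Max total: $676k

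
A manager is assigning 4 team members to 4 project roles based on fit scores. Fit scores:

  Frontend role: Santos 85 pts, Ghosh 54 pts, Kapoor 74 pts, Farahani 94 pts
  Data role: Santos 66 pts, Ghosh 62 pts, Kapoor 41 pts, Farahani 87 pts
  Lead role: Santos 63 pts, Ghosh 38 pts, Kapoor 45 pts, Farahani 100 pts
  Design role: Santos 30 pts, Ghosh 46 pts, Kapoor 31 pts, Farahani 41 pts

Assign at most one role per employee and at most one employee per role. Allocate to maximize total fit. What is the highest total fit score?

Max total: 286 pts

Optimal: Santos→Data role (66 pts), Ghosh→Design role (46 pts), Kapoor→Frontend role (74 pts), Farahani→Lead role (100 pts) — total 66+46+74+100 = 286 pts.
Column-greedy (each role in turn goes to its best remaining employee) gives 251 pts, worse by 35.
Next-best assignment: Santos→Frontend role, Ghosh→Data role, Kapoor→Design role, Farahani→Lead role = 278 pts.
No other one-to-one assignment exceeds 286 pts.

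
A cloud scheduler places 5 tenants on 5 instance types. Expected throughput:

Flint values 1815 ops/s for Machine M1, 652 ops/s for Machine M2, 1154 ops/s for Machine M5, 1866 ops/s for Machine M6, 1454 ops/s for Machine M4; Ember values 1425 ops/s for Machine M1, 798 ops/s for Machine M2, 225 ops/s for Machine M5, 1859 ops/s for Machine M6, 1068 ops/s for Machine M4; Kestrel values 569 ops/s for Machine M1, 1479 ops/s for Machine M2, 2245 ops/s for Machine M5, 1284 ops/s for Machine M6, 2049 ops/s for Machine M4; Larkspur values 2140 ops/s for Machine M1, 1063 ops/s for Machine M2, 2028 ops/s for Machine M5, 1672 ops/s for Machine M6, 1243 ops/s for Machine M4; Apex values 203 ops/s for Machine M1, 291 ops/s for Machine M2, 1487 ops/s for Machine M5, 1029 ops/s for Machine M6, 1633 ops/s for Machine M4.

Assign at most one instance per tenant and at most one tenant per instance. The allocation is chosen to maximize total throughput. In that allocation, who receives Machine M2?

This is the linear assignment problem.
Optimal: Flint→Machine M1 (1815 ops/s), Ember→Machine M6 (1859 ops/s), Kestrel→Machine M2 (1479 ops/s), Larkspur→Machine M5 (2028 ops/s), Apex→Machine M4 (1633 ops/s) — total 1815+1859+1479+2028+1633 = 8814 ops/s.
Column-greedy (each instance in turn goes to its best remaining tenant) gives 8040 ops/s, worse by 774.
Next-best assignment: Flint→Machine M6, Ember→Machine M2, Kestrel→Machine M5, Larkspur→Machine M1, Apex→Machine M4 = 8682 ops/s.
Swapping Apex↔Flint (Apex→Machine M1 203 ops/s, Flint→Machine M4 1454 ops/s) loses 1791.
Kestrel's own top instance is Machine M5 (2245 ops/s), but forcing Kestrel→Machine M5 and reassigning the rest optimally gives only 8682 ops/s — worse by 132.

Kestrel receives Machine M2.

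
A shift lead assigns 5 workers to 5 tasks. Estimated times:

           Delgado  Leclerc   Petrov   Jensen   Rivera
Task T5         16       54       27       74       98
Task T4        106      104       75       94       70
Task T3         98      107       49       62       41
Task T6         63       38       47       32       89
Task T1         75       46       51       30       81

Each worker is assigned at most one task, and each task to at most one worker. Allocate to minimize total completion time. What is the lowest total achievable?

Min total: 200 min

Optimal: Delgado→Task T5 (16 min), Leclerc→Task T6 (38 min), Petrov→Task T4 (75 min), Jensen→Task T1 (30 min), Rivera→Task T3 (41 min) — total 16+38+75+30+41 = 200 min.
Row-greedy (each worker in turn takes its cheapest remaining task) gives 203 min, worse by 3.
Next-best assignment: Delgado→Task T5, Leclerc→Task T6, Petrov→Task T3, Jensen→Task T1, Rivera→Task T4 = 203 min.
Swapping Delgado↔Rivera (Delgado→Task T3 98 min, Rivera→Task T5 98 min) adds 139.
No other one-to-one assignment undercuts 200 min.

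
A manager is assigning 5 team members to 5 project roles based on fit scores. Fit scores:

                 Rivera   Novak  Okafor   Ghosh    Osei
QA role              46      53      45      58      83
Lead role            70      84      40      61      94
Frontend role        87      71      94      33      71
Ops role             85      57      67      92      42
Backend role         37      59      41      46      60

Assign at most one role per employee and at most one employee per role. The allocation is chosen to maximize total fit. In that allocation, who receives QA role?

Optimal: Rivera→Lead role (70 pts), Novak→Backend role (59 pts), Okafor→Frontend role (94 pts), Ghosh→Ops role (92 pts), Osei→QA role (83 pts) — total 70+59+94+92+83 = 398 pts.
Row-greedy (each employee in turn takes its best remaining role) gives 356 pts, worse by 42.
Osei's own top role is Lead role (94 pts), but forcing Osei→Lead role and reassigning the rest optimally gives only 390 pts — worse by 8.

Osei receives QA role.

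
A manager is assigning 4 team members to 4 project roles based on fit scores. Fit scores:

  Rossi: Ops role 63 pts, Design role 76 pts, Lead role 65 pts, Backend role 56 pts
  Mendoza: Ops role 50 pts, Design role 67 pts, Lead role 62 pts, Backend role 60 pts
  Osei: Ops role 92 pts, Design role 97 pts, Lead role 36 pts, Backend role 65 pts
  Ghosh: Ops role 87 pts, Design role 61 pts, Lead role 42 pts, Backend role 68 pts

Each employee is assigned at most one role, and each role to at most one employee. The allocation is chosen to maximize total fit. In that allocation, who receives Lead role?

Optimal: Rossi→Lead role (65 pts), Mendoza→Backend role (60 pts), Osei→Design role (97 pts), Ghosh→Ops role (87 pts) — total 65+60+97+87 = 309 pts.
Row-greedy (each employee in turn takes its best remaining role) gives 298 pts, worse by 11.
Swapping Mendoza↔Ghosh (Mendoza→Ops role 50 pts, Ghosh→Backend role 68 pts) loses 29.
No other one-to-one assignment exceeds 309 pts.
Rossi's own top role is Design role (76 pts), but forcing Rossi→Design role and reassigning the rest optimally gives only 298 pts — worse by 11.

Rossi receives Lead role.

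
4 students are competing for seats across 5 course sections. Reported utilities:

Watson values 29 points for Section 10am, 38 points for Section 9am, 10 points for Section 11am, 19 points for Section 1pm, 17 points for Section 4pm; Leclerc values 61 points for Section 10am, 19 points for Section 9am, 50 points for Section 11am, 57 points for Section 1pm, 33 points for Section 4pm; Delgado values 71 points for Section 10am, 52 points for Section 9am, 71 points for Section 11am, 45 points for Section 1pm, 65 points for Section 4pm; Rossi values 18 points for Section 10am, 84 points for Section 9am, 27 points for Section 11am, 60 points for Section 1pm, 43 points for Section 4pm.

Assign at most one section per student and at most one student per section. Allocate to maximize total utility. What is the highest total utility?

Optimal: Watson→Section 10am (29 points), Leclerc→Section 1pm (57 points), Delgado→Section 11am (71 points), Rossi→Section 9am (84 points) — total 29+57+71+84 = 241 points.
Column-greedy (each section in turn goes to its best remaining student) gives 224 points, worse by 17.
Next-best assignment: Watson→Section 10am, Leclerc→Section 1pm, Delgado→Section 4pm, Rossi→Section 9am = 235 points.
Swapping Delgado↔Leclerc (Delgado→Section 1pm 45 points, Leclerc→Section 11am 50 points) loses 33.

Maximum total: 241 points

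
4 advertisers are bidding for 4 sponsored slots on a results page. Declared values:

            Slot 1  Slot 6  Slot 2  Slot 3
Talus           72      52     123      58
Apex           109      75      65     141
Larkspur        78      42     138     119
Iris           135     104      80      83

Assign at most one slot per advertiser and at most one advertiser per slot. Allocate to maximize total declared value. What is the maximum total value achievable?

Treat this as an assignment problem: match each advertiser to one slot.
Optimal: Talus→Slot 6 ($52), Apex→Slot 3 ($141), Larkspur→Slot 2 ($138), Iris→Slot 1 ($135) — total 52+141+138+135 = $466.
Row-greedy (each advertiser in turn takes its best remaining slot) gives $446, worse by 20.
Next-best assignment: Talus→Slot 1, Apex→Slot 3, Larkspur→Slot 2, Iris→Slot 6 = $455.
Swapping Larkspur↔Iris (Larkspur→Slot 1 $78, Iris→Slot 2 $80) loses 115.

Maximum total: $466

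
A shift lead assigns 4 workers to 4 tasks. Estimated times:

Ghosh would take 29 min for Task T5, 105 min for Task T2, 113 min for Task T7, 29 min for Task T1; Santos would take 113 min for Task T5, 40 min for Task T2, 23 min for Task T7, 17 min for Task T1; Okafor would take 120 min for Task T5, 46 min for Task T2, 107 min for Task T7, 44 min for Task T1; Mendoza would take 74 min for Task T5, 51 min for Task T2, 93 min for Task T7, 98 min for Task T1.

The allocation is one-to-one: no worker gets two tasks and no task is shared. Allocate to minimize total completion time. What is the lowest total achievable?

Min total: 147 min

Optimal: Ghosh→Task T5 (29 min), Santos→Task T7 (23 min), Okafor→Task T1 (44 min), Mendoza→Task T2 (51 min) — total 29+23+44+51 = 147 min.
Min-entry greedy (repeatedly take the single cheapest remaining cell) gives 185 min, worse by 38.
No other one-to-one assignment undercuts 147 min.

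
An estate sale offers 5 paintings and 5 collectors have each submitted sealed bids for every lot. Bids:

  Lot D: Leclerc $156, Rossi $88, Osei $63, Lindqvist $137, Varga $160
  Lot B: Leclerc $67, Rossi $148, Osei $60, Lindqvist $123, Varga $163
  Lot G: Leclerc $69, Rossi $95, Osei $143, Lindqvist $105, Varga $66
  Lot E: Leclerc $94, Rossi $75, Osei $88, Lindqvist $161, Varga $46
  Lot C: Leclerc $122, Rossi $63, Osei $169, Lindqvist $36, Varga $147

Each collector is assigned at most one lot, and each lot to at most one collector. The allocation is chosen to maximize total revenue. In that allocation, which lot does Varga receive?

Optimal: Leclerc→Lot D ($156), Rossi→Lot B ($148), Osei→Lot G ($143), Lindqvist→Lot E ($161), Varga→Lot C ($147) — total 156+148+143+161+147 = $755.
Max-entry greedy (repeatedly take the single best remaining cell) gives $744, worse by 11.
Swapping Lindqvist↔Varga (Lindqvist→Lot C $36, Varga→Lot E $46) loses 226.
Varga's own top lot is Lot B ($163), but forcing Varga→Lot B and reassigning the rest optimally gives only $744 — worse by 11.

Varga receives Lot C.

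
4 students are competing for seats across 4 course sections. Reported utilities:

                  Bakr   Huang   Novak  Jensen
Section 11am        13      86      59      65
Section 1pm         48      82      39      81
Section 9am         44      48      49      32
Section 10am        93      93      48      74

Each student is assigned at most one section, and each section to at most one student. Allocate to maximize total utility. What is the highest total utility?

This is a one-to-one assignment (maximum-weight bipartite matching).
Optimal: Bakr→Section 10am (93 points), Huang→Section 11am (86 points), Novak→Section 9am (49 points), Jensen→Section 1pm (81 points) — total 93+86+49+81 = 309 points.
Next-best assignment: Bakr→Section 10am, Huang→Section 1pm, Novak→Section 9am, Jensen→Section 11am = 289 points.
Checked against all permutations: 309 points is optimal.

Maximum total: 309 points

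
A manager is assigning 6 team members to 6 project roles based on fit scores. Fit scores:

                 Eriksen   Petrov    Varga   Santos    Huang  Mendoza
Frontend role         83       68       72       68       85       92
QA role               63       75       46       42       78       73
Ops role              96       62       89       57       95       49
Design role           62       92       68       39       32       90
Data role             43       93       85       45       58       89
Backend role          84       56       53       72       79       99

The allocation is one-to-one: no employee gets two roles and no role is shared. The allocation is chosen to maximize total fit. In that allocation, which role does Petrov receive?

Optimal: Eriksen→Ops role (96 pts), Petrov→Design role (92 pts), Varga→Data role (85 pts), Santos→Frontend role (68 pts), Huang→QA role (78 pts), Mendoza→Backend role (99 pts) — total 96+92+85+68+78+99 = 518 pts.
Max-entry greedy (repeatedly take the single best remaining cell) gives 483 pts, worse by 35.
No other one-to-one assignment exceeds 518 pts.
Petrov's own top role is Data role (93 pts), but forcing Petrov→Data role and reassigning the rest optimally gives only 505 pts — worse by 13.

Petrov receives Design role.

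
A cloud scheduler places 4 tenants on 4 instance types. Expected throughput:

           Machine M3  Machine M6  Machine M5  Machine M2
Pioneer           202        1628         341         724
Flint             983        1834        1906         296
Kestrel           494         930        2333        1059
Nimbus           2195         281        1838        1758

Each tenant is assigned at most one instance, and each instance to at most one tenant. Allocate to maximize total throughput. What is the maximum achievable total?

Optimal: Pioneer→Machine M2 (724 ops/s), Flint→Machine M6 (1834 ops/s), Kestrel→Machine M5 (2333 ops/s), Nimbus→Machine M3 (2195 ops/s) — total 724+1834+2333+2195 = 7086 ops/s.
Row-greedy (each tenant in turn takes its best remaining instance) gives 6788 ops/s, worse by 298.
Next-best assignment: Pioneer→Machine M6, Flint→Machine M5, Kestrel→Machine M2, Nimbus→Machine M3 = 6788 ops/s.

Max total: 7086 ops/s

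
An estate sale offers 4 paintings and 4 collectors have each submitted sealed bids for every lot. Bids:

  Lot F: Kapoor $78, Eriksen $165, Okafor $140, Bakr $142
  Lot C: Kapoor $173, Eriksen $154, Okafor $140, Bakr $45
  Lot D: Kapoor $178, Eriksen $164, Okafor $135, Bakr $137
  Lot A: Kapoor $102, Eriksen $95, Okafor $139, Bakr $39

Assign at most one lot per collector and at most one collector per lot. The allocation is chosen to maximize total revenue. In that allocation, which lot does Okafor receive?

Okafor receives Lot A.

Optimal: Kapoor→Lot C ($173), Eriksen→Lot D ($164), Okafor→Lot A ($139), Bakr→Lot F ($142) — total 173+164+139+142 = $618.
Max-entry greedy (repeatedly take the single best remaining cell) gives $522, worse by 96.
Swapping Bakr↔Kapoor (Bakr→Lot C $45, Kapoor→Lot F $78) loses 192.
Every other assignment is strictly worse.
Okafor's own top lot is Lot F ($140), but forcing Okafor→Lot F and reassigning the rest optimally gives only $545 — worse by 73.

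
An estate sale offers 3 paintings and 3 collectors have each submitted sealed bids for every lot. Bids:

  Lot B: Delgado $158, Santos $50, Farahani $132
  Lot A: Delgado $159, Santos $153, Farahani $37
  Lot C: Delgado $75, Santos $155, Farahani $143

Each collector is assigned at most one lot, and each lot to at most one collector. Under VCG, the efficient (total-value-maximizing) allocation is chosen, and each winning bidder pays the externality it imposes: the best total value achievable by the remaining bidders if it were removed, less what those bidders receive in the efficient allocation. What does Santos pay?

Efficient allocation: Delgado→Lot B ($158), Santos→Lot A ($153), Farahani→Lot C ($143); total welfare W = $454.
Santos receives Lot A at value $153, so the others get W − 153 = $301.
Without Santos: best allocation of the remaining 2 bidders over all 3 lots is Delgado→Lot A ($159), Farahani→Lot C ($143), total $302.
VCG payment = (others' best without Santos) − (others' welfare with Santos) = 302 − 301 = $1.

Santos pays $1.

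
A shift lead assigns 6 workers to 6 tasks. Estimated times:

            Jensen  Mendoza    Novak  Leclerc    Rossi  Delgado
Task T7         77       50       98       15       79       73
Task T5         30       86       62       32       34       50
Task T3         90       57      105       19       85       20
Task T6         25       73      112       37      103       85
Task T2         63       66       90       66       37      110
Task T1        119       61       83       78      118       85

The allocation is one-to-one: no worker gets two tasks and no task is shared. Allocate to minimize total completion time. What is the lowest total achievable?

Minimum total: 220 min

Optimal: Jensen→Task T6 (25 min), Mendoza→Task T1 (61 min), Novak→Task T5 (62 min), Leclerc→Task T7 (15 min), Rossi→Task T2 (37 min), Delgado→Task T3 (20 min) — total 25+61+62+15+37+20 = 220 min.
Min-entry greedy (repeatedly take the single cheapest remaining cell) gives 245 min, worse by 25.
Swapping Novak↔Rossi (Novak→Task T2 90 min, Rossi→Task T5 34 min) adds 25.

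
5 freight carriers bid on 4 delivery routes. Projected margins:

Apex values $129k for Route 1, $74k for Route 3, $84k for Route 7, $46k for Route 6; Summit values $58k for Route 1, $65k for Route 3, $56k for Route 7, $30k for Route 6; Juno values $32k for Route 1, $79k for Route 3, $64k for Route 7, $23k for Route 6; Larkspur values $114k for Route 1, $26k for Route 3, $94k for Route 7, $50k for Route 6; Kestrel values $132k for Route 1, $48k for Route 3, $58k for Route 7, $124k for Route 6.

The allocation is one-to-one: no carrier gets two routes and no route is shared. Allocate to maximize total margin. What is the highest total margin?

Max total: $426k

Treat this as an assignment problem: match each carrier to one route.
Optimal: Apex→Route 1 ($129k), Juno→Route 3 ($79k), Larkspur→Route 7 ($94k), Kestrel→Route 6 ($124k) — total 129+79+94+124 = $426k.
Max-entry greedy (repeatedly take the single best remaining cell) gives $351k, worse by 75.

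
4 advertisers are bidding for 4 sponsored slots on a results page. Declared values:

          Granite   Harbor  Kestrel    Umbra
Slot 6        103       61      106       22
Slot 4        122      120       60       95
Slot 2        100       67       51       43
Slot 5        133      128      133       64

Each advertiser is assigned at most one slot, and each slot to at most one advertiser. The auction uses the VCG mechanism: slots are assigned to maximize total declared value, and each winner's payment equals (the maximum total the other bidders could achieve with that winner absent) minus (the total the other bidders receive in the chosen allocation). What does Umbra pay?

Umbra pays $25.

Efficient allocation: Granite→Slot 2 ($100), Harbor→Slot 5 ($128), Kestrel→Slot 6 ($106), Umbra→Slot 4 ($95); total welfare W = $429.
Umbra receives Slot 4 at value $95, so the others get W − 95 = $334.
Without Umbra: best allocation of the remaining 3 bidders over all 4 slots is Granite→Slot 5 ($133), Harbor→Slot 4 ($120), Kestrel→Slot 6 ($106), total $359.
VCG payment = (others' best without Umbra) − (others' welfare with Umbra) = 359 − 334 = $25.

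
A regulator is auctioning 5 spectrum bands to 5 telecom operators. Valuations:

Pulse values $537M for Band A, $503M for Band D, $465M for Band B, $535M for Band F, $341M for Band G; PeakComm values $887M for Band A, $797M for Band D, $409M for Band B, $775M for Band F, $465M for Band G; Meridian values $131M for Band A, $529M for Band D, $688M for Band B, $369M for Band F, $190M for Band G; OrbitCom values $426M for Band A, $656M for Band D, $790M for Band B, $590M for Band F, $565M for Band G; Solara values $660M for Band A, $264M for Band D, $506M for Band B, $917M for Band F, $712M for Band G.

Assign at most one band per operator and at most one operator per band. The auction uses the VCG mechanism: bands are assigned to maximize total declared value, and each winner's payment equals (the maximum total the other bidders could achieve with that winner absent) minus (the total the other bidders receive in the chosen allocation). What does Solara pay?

Solara pays $123M.

Efficient allocation: Pulse→Band D ($503M), PeakComm→Band A ($887M), Meridian→Band B ($688M), OrbitCom→Band G ($565M), Solara→Band F ($917M); total welfare W = $3560M.
Solara receives Band F at value $917M, so the others get W − 917 = $2643M.
Without Solara: best allocation of the remaining 4 bidders over all 5 bands is Pulse→Band F ($535M), PeakComm→Band A ($887M), Meridian→Band B ($688M), OrbitCom→Band D ($656M), total $2766M.
VCG payment = (others' best without Solara) − (others' welfare with Solara) = 2766 − 2643 = $123M.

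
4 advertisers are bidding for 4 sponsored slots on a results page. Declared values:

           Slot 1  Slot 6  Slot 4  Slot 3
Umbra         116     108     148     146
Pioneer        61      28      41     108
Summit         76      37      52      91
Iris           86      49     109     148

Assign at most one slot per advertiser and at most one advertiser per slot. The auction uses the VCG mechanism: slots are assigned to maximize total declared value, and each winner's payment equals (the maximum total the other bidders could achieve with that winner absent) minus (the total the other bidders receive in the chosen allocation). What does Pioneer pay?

Pioneer pays $79.

Efficient allocation: Umbra→Slot 6 ($108), Pioneer→Slot 3 ($108), Summit→Slot 1 ($76), Iris→Slot 4 ($109); total welfare W = $401.
Pioneer receives Slot 3 at value $108, so the others get W − 108 = $293.
Without Pioneer: best allocation of the remaining 3 bidders over all 4 slots is Umbra→Slot 4 ($148), Summit→Slot 1 ($76), Iris→Slot 3 ($148), total $372.
VCG payment = (others' best without Pioneer) − (others' welfare with Pioneer) = 372 − 293 = $79.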